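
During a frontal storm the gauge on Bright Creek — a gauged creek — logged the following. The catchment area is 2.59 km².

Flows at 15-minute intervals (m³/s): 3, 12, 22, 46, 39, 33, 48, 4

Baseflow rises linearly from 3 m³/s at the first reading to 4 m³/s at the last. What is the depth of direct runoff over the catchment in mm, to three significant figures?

Direct runoff: 0.00, 8.86, 18.71, 42.57, 35.43, 29.29, 44.14, 0.00 m³/s; ΣQ_DR = 179.0 m³/s.
V = ΣQ_DR · Δt = 179.0 × 900 s = 1.611 × 10^5 m³.
Over A = 2.59 km², depth = V / A = 62.2 mm.

d ≈ 62.2 mm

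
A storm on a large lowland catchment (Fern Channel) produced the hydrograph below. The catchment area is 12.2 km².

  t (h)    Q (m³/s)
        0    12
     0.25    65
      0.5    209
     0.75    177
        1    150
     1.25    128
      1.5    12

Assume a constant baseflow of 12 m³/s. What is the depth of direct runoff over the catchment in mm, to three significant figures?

Direct runoff: 0.0, 53.0, 197.0, 165.0, 138.0, 116.0, 0.0 m³/s; ΣQ_DR = 669.0 m³/s.
V = ΣQ_DR · Δt = 669.0 × 900 s = 6.021 × 10^5 m³.
Over A = 12.2 km², depth = V / A = 49.4 mm.

d ≈ 49.4 mm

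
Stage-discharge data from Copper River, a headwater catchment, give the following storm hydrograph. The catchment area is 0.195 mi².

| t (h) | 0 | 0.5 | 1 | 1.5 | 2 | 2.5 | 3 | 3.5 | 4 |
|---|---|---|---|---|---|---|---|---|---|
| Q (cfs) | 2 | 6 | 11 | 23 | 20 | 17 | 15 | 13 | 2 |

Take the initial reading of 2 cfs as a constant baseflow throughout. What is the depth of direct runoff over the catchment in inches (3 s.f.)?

Direct runoff: 0.0, 4.0, 9.0, 21.0, 18.0, 15.0, 13.0, 11.0, 0.0 cfs; ΣQ_DR = 91.00 cfs.
V = ΣQ_DR · Δt = 91.00 × 1800 s = 1.638 × 10^5 ft³.
Over A = 0.195 mi², depth = V / A = 0.362 in.

d ≈ 0.362 in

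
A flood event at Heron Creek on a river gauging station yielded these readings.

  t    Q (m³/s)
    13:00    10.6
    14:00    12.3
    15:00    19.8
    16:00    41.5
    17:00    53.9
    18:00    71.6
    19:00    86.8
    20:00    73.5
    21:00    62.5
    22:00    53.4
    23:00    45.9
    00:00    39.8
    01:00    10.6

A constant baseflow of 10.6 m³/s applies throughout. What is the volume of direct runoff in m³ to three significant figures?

Direct-runoff ordinates (Q − Q_b): 0.0, 1.7, 9.2, 30.9, 43.3, 61.0, 76.2, 62.9, 51.9, 42.8, 35.3, 29.2, 0.0 m³/s.
ΣQ_DR = 444.4 m³/s.
With Δt = 1 h = 3600 s, V = ΣQ_DR · Δt = 444.4 × 3600 = 1.60 × 10^6 m³.

V ≈ 1.60 × 10^6 m³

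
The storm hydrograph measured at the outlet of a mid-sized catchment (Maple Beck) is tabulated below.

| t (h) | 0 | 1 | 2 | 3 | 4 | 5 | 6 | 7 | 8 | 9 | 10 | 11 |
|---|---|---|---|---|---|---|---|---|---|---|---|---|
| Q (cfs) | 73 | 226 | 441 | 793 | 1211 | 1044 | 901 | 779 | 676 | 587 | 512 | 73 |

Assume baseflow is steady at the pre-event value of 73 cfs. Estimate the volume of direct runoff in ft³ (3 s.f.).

V ≈ 2.32 × 10^7 ft³

Direct-runoff ordinates (Q − Q_b): 0.0, 153.0, 368.0, 720.0, 1138.0, 971.0, 828.0, 706.0, 603.0, 514.0, 439.0, 0.0 cfs.
ΣQ_DR = 6440 cfs.
With Δt = 1 h = 3600 s, V = ΣQ_DR · Δt = 6440 × 3600 = 2.32 × 10^7 ft³.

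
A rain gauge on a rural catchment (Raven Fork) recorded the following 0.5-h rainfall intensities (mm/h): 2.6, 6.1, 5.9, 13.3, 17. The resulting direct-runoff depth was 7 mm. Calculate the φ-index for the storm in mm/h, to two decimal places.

φ ≈ 8.15 mm/h

Only the 2 blocks with intensity above φ contribute runoff: 13.3, 17 mm/h.
Σ(I−φ)·Δt = d  ⇒  (13.3+17 − 2φ)·0.5 = 7
φ = (30.30 − 7/0.5) / 2 = 8.15 mm/h.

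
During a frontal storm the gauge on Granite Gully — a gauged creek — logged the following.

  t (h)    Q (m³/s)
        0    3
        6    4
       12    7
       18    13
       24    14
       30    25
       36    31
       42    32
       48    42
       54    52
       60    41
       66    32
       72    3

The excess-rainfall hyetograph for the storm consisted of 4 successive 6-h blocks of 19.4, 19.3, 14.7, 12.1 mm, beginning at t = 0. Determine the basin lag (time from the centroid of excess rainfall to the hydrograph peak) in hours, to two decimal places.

t_L ≈ 43.21 h

Centroid of excess rainfall: t_c = Σ P_i·t̄_i / ΣP_i = 10.7863 h (block centres at 3, 9, 15, 21 h).
Hydrograph peak occurs at t = 54 h, so basin lag t_L = 54 − 10.7863 = 43.21 h.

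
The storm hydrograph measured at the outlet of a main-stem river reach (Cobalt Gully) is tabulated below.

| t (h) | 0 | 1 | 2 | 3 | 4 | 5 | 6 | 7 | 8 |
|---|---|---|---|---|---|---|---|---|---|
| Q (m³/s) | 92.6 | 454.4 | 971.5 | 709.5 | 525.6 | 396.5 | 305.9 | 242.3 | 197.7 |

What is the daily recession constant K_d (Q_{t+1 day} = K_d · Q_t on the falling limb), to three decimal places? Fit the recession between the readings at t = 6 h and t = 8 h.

Between t = 6 h and t = 8 h the flow falls from 305.9 to 197.7 m³/s over 2×1 h = 2 h.
Per-interval ratio K = (197.7/305.9)^(1/2) = 0.8039; K_d = K^(24/1) = 0.005.

K_d ≈ 0.005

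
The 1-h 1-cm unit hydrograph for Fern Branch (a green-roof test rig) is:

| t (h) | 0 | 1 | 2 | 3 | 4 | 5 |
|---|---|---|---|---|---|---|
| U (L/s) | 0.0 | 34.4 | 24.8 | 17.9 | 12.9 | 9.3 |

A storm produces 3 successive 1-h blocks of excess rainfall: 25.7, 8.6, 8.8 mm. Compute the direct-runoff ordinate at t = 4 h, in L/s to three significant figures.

Q ≈ 70.4 L/s

By discrete convolution, Q_j = Σ (P_i / 10 mm) · U_{j−i}.
At t = 4 h (j=4): Q = (25.7/10)·12.9 + (8.6/10)·17.9 + (8.8/10)·24.8 = 70.4 L/s.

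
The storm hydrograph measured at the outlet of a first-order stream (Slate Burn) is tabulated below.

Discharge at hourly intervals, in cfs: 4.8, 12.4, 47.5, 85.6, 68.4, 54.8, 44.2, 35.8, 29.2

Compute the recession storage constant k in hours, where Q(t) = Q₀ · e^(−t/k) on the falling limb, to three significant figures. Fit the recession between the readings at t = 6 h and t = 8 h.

k ≈ 4.82 h

On the falling limb, Q drops from 44.2 to 29.2 cfs between t = 6 h and t = 8 h (Δt = 2 h).
k = −Δt / ln(Q₂/Q₁) = −2 / ln(29.2/44.2) = 4.82 h.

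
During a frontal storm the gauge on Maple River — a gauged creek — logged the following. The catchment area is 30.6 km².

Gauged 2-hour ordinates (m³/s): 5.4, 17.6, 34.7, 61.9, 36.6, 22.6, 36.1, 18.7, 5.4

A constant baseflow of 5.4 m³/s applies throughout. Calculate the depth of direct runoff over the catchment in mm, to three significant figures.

Direct runoff: 0.0, 12.2, 29.3, 56.5, 31.2, 17.2, 30.7, 13.3, 0.0 m³/s; ΣQ_DR = 190.4 m³/s.
V = ΣQ_DR · Δt = 190.4 × 7200 s = 1.371 × 10^6 m³.
Over A = 30.6 km², depth = V / A = 44.8 mm.

d ≈ 44.8 mm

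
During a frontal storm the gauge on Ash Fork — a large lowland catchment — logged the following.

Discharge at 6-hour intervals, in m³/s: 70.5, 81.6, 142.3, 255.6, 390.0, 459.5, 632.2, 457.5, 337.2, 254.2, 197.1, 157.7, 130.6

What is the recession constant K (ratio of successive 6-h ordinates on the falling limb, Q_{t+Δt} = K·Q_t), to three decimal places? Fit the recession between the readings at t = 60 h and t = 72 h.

Using the recession-limb readings at t = 60 h and t = 72 h: Q falls from 197.1 to 130.6 m³/s over 2 intervals.
K = (Q₂/Q₁)^(1/2) = (130.6/197.1)^(1/2) = 0.814.

K ≈ 0.814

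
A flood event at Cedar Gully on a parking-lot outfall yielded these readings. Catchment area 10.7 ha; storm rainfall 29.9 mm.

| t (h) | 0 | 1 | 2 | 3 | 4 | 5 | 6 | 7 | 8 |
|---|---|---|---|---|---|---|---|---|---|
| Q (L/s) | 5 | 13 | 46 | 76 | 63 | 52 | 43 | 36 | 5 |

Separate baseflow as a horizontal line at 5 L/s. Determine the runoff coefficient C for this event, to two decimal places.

C ≈ 0.33

ΣQ_DR = 294.0 L/s; V = ΣQ_DR·Δt = 1.058 × 10^6 L.
Runoff depth d = V / A = 9.892 mm.
C = d / P = 9.892 / 29.9 = 0.33.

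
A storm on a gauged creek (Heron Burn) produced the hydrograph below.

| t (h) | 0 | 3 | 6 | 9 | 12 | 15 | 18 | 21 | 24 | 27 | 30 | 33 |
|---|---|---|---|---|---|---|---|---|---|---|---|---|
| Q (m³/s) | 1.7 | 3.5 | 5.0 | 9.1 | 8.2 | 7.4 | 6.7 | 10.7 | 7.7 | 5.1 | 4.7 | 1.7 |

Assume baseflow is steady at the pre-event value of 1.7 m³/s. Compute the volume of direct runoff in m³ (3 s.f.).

V ≈ 5.52 × 10^5 m³

Direct-runoff ordinates (Q − Q_b): 0.0, 1.8, 3.3, 7.4, 6.5, 5.7, 5.0, 9.0, 6.0, 3.4, 3.0, 0.0 m³/s.
ΣQ_DR = 51.10 m³/s.
With Δt = 3 h = 10800 s, V = ΣQ_DR · Δt = 51.10 × 10800 = 5.52 × 10^5 m³.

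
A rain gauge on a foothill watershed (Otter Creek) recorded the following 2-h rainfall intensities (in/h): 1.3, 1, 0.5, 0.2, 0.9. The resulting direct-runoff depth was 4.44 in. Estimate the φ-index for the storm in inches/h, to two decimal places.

Only the 4 blocks with intensity above φ contribute runoff: 1.3, 1, 0.5, 0.9 in/h.
Σ(I−φ)·Δt = d  ⇒  (1.3+1+0.5+0.9 − 4φ)·2 = 4.44
φ = (3.700 − 4.44/2) / 4 = 0.37 in/h.

φ ≈ 0.37 in/h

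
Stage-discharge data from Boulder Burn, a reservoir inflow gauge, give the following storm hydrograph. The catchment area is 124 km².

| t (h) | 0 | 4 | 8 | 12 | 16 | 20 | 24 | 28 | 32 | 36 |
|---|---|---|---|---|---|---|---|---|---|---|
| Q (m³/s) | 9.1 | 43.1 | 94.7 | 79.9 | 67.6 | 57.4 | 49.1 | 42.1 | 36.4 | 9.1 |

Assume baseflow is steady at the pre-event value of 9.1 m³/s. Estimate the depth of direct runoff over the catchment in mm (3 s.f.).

d ≈ 46.2 mm

Direct runoff: 0.0, 34.0, 85.6, 70.8, 58.5, 48.3, 40.0, 33.0, 27.3, 0.0 m³/s; ΣQ_DR = 397.5 m³/s.
V = ΣQ_DR · Δt = 397.5 × 14400 s = 5.724 × 10^6 m³.
Over A = 124 km², depth = V / A = 46.2 mm.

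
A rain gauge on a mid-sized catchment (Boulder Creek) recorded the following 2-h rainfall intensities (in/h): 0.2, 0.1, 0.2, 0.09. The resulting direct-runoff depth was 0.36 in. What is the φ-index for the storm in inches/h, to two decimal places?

φ ≈ 0.11 in/h

Only the 2 blocks with intensity above φ contribute runoff: 0.2, 0.2 in/h.
Σ(I−φ)·Δt = d  ⇒  (0.2+0.2 − 2φ)·2 = 0.36
φ = (0.4000 − 0.36/2) / 2 = 0.11 in/h.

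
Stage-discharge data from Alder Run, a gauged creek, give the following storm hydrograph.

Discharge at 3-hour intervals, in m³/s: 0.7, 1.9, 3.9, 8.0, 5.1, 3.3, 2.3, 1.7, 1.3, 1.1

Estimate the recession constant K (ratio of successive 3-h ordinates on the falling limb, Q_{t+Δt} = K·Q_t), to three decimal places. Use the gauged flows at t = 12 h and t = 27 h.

Using the recession-limb readings at t = 12 h and t = 27 h: Q falls from 5.1 to 1.1 m³/s over 5 intervals.
K = (Q₂/Q₁)^(1/5) = (1.1/5.1)^(1/5) = 0.736.

K ≈ 0.736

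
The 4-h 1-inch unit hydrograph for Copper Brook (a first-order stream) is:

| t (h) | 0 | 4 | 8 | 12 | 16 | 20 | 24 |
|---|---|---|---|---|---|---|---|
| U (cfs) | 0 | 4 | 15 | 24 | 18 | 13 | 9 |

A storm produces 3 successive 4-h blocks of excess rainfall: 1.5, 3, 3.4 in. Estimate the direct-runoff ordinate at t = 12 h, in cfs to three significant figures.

By discrete convolution, Q_j = Σ (P_i / 1 in) · U_{j−i}.
At t = 12 h (j=3): Q = (1.5/1)·24 + (3/1)·15 + (3.4/1)·4 = 94.6 cfs.

Q ≈ 94.6 cfs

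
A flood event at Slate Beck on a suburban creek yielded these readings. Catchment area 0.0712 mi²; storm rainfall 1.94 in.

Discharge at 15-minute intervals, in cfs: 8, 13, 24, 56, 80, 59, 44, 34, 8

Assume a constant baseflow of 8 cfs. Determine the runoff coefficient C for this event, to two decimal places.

ΣQ_DR = 254.0 cfs; V = ΣQ_DR·Δt = 2.286 × 10^5 ft³.
Runoff depth d = V / A = 1.382 in.
C = d / P = 1.382 / 1.94 = 0.71.

C ≈ 0.71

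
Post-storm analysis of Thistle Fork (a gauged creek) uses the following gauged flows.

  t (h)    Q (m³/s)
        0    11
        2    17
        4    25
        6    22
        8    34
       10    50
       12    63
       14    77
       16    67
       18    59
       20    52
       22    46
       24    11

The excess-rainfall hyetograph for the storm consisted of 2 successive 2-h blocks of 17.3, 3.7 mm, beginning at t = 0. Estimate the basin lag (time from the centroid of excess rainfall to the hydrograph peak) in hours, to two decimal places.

Centroid of excess rainfall: t_c = Σ P_i·t̄_i / ΣP_i = 1.3524 h (block centres at 1, 3 h).
Hydrograph peak occurs at t = 14 h, so basin lag t_L = 14 − 1.3524 = 12.65 h.

t_L ≈ 12.65 h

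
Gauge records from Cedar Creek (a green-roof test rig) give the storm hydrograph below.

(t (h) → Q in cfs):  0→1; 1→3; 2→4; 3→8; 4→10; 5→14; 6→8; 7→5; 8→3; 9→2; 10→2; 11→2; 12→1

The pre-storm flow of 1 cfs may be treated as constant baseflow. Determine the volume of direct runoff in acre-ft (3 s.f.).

Direct-runoff ordinates (Q − Q_b): 0.0, 2.0, 3.0, 7.0, 9.0, 13.0, 7.0, 4.0, 2.0, 1.0, 1.0, 1.0, 0.0 cfs.
ΣQ_DR = 50.00 cfs.
With Δt = 1 h = 3600 s, V = ΣQ_DR · Δt = 50.00 × 3600 = 1.80 × 10^5 ft³ = 4.13 acre-ft.

V ≈ 4.13 acre-ft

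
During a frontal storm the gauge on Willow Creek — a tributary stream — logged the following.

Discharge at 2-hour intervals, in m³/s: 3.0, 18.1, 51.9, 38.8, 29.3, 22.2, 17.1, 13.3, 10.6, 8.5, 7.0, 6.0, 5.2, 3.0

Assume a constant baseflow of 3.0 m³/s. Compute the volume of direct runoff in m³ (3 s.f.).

Direct-runoff ordinates (Q − Q_b): 0.0, 15.1, 48.9, 35.8, 26.3, 19.2, 14.1, 10.3, 7.6, 5.5, 4.0, 3.0, 2.2, 0.0 m³/s.
ΣQ_DR = 192.0 m³/s.
With Δt = 2 h = 7200 s, V = ΣQ_DR · Δt = 192.0 × 7200 = 1.38 × 10^6 m³.

V ≈ 1.38 × 10^6 m³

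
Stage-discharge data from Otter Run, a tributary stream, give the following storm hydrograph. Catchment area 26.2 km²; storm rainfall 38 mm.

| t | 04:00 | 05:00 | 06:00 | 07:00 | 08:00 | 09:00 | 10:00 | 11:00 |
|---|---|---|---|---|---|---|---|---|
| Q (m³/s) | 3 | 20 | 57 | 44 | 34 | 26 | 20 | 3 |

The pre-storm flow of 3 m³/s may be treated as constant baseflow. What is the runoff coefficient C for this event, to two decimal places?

C ≈ 0.66

ΣQ_DR = 183.0 m³/s; V = ΣQ_DR·Δt = 6.588 × 10^5 m³.
Runoff depth d = V / A = 25.15 mm.
C = d / P = 25.15 / 38 = 0.66.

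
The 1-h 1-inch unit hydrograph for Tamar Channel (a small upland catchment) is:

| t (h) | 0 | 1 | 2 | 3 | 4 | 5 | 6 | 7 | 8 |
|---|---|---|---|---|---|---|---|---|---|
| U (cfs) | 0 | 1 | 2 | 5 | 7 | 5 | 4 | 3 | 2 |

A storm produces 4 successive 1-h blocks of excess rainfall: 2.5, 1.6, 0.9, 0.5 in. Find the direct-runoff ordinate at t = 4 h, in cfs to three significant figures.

Q ≈ 27.8 cfs

By discrete convolution, Q_j = Σ (P_i / 1 in) · U_{j−i}.
At t = 4 h (j=4): Q = (2.5/1)·7 + (1.6/1)·5 + (0.9/1)·2 + (0.5/1)·1 = 27.8 cfs.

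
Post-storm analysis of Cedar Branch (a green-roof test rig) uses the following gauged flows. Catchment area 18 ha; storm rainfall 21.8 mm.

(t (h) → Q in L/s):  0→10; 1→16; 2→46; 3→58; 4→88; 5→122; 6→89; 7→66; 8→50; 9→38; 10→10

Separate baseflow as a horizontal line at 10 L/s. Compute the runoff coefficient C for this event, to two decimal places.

C ≈ 0.44

ΣQ_DR = 483.0 L/s; V = ΣQ_DR·Δt = 1.739 × 10^6 L.
Runoff depth d = V / A = 9.660 mm.
C = d / P = 9.660 / 21.8 = 0.44.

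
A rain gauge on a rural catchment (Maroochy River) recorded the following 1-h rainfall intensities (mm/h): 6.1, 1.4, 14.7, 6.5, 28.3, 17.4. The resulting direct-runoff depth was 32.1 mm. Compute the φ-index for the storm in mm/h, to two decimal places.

φ ≈ 9.43 mm/h

Only the 3 blocks with intensity above φ contribute runoff: 14.7, 28.3, 17.4 mm/h.
Σ(I−φ)·Δt = d  ⇒  (14.7+28.3+17.4 − 3φ)·1 = 32.1
φ = (60.40 − 32.1/1) / 3 = 9.43 mm/h.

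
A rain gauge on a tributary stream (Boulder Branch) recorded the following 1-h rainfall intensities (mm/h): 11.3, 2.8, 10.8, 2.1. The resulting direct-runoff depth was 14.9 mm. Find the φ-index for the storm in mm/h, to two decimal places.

Only the 2 blocks with intensity above φ contribute runoff: 11.3, 10.8 mm/h.
Σ(I−φ)·Δt = d  ⇒  (11.3+10.8 − 2φ)·1 = 14.9
φ = (22.10 − 14.9/1) / 2 = 3.60 mm/h.

φ ≈ 3.60 mm/h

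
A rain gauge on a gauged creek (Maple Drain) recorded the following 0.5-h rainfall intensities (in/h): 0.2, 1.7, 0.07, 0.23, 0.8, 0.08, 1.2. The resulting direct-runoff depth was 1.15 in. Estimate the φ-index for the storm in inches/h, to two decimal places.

Only the 3 blocks with intensity above φ contribute runoff: 1.7, 0.8, 1.2 in/h.
Σ(I−φ)·Δt = d  ⇒  (1.7+0.8+1.2 − 3φ)·0.5 = 1.15
φ = (3.700 − 1.15/0.5) / 3 = 0.47 in/h.

φ ≈ 0.47 in/h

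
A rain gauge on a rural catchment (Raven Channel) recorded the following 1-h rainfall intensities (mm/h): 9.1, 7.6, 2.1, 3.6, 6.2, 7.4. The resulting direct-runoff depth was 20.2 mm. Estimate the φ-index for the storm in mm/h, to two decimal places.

Only the 5 blocks with intensity above φ contribute runoff: 9.1, 7.6, 3.6, 6.2, 7.4 mm/h.
Σ(I−φ)·Δt = d  ⇒  (9.1+7.6+3.6+6.2+7.4 − 5φ)·1 = 20.2
φ = (33.90 − 20.2/1) / 5 = 2.74 mm/h.

φ ≈ 2.74 mm/h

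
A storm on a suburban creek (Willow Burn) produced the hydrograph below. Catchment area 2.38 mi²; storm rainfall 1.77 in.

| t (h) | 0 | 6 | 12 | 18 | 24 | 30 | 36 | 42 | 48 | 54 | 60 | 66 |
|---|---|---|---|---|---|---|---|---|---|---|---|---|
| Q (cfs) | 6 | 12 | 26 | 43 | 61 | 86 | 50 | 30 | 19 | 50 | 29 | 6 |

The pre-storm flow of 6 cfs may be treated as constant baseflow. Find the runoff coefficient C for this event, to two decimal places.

C ≈ 0.76

ΣQ_DR = 346.0 cfs; V = ΣQ_DR·Δt = 7.474 × 10^6 ft³.
Runoff depth d = V / A = 1.352 in.
C = d / P = 1.352 / 1.77 = 0.76.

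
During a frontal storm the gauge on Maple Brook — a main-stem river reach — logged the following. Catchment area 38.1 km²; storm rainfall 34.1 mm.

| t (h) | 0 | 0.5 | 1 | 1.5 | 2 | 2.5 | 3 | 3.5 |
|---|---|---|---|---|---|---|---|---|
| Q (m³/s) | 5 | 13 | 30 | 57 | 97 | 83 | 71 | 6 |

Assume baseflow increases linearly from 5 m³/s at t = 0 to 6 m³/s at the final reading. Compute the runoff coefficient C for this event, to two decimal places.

ΣQ_DR = 318.0 m³/s; V = ΣQ_DR·Δt = 5.724 × 10^5 m³.
Runoff depth d = V / A = 15.02 mm.
C = d / P = 15.02 / 34.1 = 0.44.

C ≈ 0.44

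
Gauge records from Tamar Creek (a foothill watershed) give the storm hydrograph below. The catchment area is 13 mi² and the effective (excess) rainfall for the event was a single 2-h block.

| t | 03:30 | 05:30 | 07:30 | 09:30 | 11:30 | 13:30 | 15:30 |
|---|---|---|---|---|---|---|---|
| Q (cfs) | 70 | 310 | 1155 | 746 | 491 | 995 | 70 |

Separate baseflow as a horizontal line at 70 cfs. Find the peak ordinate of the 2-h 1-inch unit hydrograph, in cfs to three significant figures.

U_p ≈ 1360 cfs

Direct runoff: 0.0, 240.0, 1085.0, 676.0, 421.0, 925.0, 0.0 cfs; ΣQ_DR = 3347 cfs, peak = 1085.0 cfs.
Runoff depth d = ΣQ_DR·Δt / A = 3347 × 7200 / (13 mi²) = 0.7979 in.
The 1-inch UH is the DRH scaled by (1 in)/d, so U_p = 1085.0 × 1/0.7979 = 1360 cfs.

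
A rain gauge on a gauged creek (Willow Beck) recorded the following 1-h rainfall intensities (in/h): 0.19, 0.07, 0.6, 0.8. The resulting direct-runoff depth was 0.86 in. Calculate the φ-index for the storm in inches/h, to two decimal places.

φ ≈ 0.27 in/h

Only the 2 blocks with intensity above φ contribute runoff: 0.6, 0.8 in/h.
Σ(I−φ)·Δt = d  ⇒  (0.6+0.8 − 2φ)·1 = 0.86
φ = (1.400 − 0.86/1) / 2 = 0.27 in/h.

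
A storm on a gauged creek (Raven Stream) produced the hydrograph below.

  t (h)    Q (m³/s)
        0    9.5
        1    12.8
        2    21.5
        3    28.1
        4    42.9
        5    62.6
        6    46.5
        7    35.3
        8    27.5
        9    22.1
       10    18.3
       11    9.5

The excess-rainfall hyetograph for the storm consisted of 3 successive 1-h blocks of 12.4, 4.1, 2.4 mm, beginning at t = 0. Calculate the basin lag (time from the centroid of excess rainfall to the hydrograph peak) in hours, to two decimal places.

t_L ≈ 4.03 h

Centroid of excess rainfall: t_c = Σ P_i·t̄_i / ΣP_i = 0.9709 h (block centres at 0.5, 1.5, 2.5 h).
Hydrograph peak occurs at t = 5 h, so basin lag t_L = 5 − 0.9709 = 4.03 h.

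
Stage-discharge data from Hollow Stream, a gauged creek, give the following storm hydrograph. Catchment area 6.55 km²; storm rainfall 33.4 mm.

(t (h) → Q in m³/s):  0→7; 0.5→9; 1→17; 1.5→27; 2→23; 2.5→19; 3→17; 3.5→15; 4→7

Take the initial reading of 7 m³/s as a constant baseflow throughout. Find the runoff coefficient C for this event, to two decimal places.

ΣQ_DR = 78.00 m³/s; V = ΣQ_DR·Δt = 1.404 × 10^5 m³.
Runoff depth d = V / A = 21.44 mm.
C = d / P = 21.44 / 33.4 = 0.64.

C ≈ 0.64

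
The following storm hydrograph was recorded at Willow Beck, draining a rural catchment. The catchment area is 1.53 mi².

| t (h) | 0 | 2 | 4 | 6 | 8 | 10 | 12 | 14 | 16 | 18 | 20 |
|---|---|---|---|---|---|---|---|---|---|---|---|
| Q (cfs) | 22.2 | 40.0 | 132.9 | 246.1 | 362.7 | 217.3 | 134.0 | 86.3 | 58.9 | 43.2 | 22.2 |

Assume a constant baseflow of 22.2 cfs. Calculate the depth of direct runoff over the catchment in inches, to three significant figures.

d ≈ 2.27 in

Direct runoff: 0.0, 17.8, 110.7, 223.9, 340.5, 195.1, 111.8, 64.1, 36.7, 21.0, 0.0 cfs; ΣQ_DR = 1122 cfs.
V = ΣQ_DR · Δt = 1122 × 7200 s = 8.076 × 10^6 ft³.
Over A = 1.53 mi², depth = V / A = 2.27 in.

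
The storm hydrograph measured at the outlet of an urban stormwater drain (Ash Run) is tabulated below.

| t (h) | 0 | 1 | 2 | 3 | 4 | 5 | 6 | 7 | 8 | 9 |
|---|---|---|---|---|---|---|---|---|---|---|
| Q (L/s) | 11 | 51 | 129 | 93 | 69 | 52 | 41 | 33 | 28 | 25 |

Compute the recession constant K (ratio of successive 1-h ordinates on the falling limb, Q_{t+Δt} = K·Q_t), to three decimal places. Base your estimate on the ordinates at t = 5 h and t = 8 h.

Using the recession-limb readings at t = 5 h and t = 8 h: Q falls from 52 to 28 L/s over 3 intervals.
K = (Q₂/Q₁)^(1/3) = (28/52)^(1/3) = 0.814.

K ≈ 0.814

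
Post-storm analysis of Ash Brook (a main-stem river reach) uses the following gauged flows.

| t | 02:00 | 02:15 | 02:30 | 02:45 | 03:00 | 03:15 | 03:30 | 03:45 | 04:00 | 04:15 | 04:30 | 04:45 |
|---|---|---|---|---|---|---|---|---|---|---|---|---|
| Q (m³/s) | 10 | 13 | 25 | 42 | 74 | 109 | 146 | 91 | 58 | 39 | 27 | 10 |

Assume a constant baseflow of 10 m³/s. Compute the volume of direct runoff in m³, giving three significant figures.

V ≈ 4.72 × 10^5 m³

Direct-runoff ordinates (Q − Q_b): 0.0, 3.0, 15.0, 32.0, 64.0, 99.0, 136.0, 81.0, 48.0, 29.0, 17.0, 0.0 m³/s.
ΣQ_DR = 524.0 m³/s.
With Δt = 0.25 h = 900 s, V = ΣQ_DR · Δt = 524.0 × 900 = 4.72 × 10^5 m³.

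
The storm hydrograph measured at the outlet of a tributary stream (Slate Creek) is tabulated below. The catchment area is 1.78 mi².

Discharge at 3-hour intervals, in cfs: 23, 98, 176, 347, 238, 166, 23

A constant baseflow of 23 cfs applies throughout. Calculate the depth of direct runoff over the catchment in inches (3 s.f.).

d ≈ 2.38 in

Direct runoff: 0.0, 75.0, 153.0, 324.0, 215.0, 143.0, 0.0 cfs; ΣQ_DR = 910.0 cfs.
V = ΣQ_DR · Δt = 910.0 × 10800 s = 9.828 × 10^6 ft³.
Over A = 1.78 mi², depth = V / A = 2.38 in.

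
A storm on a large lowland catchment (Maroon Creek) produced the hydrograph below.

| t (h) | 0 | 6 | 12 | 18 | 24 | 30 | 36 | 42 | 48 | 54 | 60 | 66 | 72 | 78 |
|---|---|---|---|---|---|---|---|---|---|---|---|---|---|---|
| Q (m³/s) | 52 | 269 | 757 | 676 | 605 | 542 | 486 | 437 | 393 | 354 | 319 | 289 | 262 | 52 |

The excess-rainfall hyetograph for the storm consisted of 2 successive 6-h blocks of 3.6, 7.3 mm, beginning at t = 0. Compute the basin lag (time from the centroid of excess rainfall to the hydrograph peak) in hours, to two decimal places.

t_L ≈ 4.98 h

Centroid of excess rainfall: t_c = Σ P_i·t̄_i / ΣP_i = 7.0183 h (block centres at 3, 9 h).
Hydrograph peak occurs at t = 12 h, so basin lag t_L = 12 − 7.0183 = 4.98 h.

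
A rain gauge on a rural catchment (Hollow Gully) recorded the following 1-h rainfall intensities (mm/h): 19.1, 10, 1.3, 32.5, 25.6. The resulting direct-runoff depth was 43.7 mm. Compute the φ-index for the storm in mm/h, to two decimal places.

φ ≈ 11.17 mm/h

Only the 3 blocks with intensity above φ contribute runoff: 19.1, 32.5, 25.6 mm/h.
Σ(I−φ)·Δt = d  ⇒  (19.1+32.5+25.6 − 3φ)·1 = 43.7
φ = (77.20 − 43.7/1) / 3 = 11.17 mm/h.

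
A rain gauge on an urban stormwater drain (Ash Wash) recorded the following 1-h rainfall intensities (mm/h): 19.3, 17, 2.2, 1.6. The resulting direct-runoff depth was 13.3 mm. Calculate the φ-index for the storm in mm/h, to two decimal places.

φ ≈ 11.50 mm/h

Only the 2 blocks with intensity above φ contribute runoff: 19.3, 17 mm/h.
Σ(I−φ)·Δt = d  ⇒  (19.3+17 − 2φ)·1 = 13.3
φ = (36.30 − 13.3/1) / 2 = 11.50 mm/h.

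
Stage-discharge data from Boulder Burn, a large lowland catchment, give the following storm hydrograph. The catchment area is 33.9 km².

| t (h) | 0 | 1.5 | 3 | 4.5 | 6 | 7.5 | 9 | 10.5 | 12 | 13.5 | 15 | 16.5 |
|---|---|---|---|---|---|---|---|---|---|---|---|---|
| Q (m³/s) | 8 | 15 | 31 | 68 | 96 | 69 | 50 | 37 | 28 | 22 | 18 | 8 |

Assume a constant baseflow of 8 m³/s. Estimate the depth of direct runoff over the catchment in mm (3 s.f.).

d ≈ 56.4 mm

Direct runoff: 0.0, 7.0, 23.0, 60.0, 88.0, 61.0, 42.0, 29.0, 20.0, 14.0, 10.0, 0.0 m³/s; ΣQ_DR = 354.0 m³/s.
V = ΣQ_DR · Δt = 354.0 × 5400 s = 1.912 × 10^6 m³.
Over A = 33.9 km², depth = V / A = 56.4 mm.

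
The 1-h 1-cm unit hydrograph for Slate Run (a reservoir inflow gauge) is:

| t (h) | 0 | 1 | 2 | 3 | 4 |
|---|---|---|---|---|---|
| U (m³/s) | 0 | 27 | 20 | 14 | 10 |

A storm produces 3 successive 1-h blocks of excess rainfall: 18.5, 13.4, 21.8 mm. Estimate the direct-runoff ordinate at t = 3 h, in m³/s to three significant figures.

By discrete convolution, Q_j = Σ (P_i / 10 mm) · U_{j−i}.
At t = 3 h (j=3): Q = (18.5/10)·14 + (13.4/10)·20 + (21.8/10)·27 = 112 m³/s.

Q ≈ 112 m³/s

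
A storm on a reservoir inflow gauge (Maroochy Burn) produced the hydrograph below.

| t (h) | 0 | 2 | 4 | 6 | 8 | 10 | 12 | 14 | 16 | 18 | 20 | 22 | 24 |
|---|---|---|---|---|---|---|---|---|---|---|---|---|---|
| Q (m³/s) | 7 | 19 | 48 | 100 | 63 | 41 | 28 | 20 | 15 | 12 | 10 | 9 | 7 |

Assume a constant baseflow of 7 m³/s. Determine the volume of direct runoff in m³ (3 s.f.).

Direct-runoff ordinates (Q − Q_b): 0.0, 12.0, 41.0, 93.0, 56.0, 34.0, 21.0, 13.0, 8.0, 5.0, 3.0, 2.0, 0.0 m³/s.
ΣQ_DR = 288.0 m³/s.
With Δt = 2 h = 7200 s, V = ΣQ_DR · Δt = 288.0 × 7200 = 2.07 × 10^6 m³.

V ≈ 2.07 × 10^6 m³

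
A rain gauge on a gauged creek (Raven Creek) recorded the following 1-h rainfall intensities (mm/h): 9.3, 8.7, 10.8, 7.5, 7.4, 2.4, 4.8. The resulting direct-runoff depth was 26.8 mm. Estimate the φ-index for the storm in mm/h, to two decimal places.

φ ≈ 3.62 mm/h

Only the 6 blocks with intensity above φ contribute runoff: 9.3, 8.7, 10.8, 7.5, 7.4, 4.8 mm/h.
Σ(I−φ)·Δt = d  ⇒  (9.3+8.7+10.8+7.5+7.4+4.8 − 6φ)·1 = 26.8
φ = (48.50 − 26.8/1) / 6 = 3.62 mm/h.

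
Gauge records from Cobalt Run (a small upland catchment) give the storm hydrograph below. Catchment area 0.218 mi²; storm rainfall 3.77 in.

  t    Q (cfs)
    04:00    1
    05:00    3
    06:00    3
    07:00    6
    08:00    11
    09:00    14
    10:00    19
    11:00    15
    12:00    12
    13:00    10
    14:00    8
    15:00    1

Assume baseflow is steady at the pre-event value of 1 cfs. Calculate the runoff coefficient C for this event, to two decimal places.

ΣQ_DR = 91.00 cfs; V = ΣQ_DR·Δt = 3.276 × 10^5 ft³.
Runoff depth d = V / A = 0.6468 in.
C = d / P = 0.6468 / 3.77 = 0.17.

C ≈ 0.17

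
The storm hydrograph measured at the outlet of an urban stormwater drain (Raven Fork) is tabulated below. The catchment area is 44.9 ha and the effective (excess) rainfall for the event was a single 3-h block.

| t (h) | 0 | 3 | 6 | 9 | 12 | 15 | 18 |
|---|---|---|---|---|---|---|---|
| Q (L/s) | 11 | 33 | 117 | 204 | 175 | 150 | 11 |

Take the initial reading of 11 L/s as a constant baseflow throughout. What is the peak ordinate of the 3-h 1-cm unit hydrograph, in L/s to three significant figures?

U_p ≈ 129 L/s

Direct runoff: 0.0, 22.0, 106.0, 193.0, 164.0, 139.0, 0.0 L/s; ΣQ_DR = 624.0 L/s, peak = 193.0 L/s.
Runoff depth d = ΣQ_DR·Δt / A = 624.0 × 10800 / (44.9 ha) = 15.01 mm.
The 1-cm UH is the DRH scaled by (10 mm)/d, so U_p = 193.0 × 10/15.01 = 129 L/s.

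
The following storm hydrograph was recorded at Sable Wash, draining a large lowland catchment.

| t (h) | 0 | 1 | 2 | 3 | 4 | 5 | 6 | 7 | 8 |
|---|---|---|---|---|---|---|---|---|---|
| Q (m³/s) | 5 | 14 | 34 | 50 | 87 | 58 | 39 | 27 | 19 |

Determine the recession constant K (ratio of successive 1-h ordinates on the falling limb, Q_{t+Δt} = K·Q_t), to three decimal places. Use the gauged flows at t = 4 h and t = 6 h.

K ≈ 0.670

Using the recession-limb readings at t = 4 h and t = 6 h: Q falls from 87 to 39 m³/s over 2 intervals.
K = (Q₂/Q₁)^(1/2) = (39/87)^(1/2) = 0.670.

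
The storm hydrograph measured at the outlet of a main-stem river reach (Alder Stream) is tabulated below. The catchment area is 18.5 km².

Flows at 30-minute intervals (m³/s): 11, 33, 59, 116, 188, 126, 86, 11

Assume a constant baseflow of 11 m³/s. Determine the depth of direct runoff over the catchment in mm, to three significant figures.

Direct runoff: 0.0, 22.0, 48.0, 105.0, 177.0, 115.0, 75.0, 0.0 m³/s; ΣQ_DR = 542.0 m³/s.
V = ΣQ_DR · Δt = 542.0 × 1800 s = 9.756 × 10^5 m³.
Over A = 18.5 km², depth = V / A = 52.7 mm.

d ≈ 52.7 mm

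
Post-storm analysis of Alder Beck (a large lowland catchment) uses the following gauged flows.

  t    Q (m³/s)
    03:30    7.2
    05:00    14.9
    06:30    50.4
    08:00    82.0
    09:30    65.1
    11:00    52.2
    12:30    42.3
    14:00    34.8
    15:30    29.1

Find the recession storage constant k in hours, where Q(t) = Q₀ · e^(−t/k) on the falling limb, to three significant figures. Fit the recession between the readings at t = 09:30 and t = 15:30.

On the falling limb, Q drops from 65.1 to 29.1 m³/s between t = 09:30 and t = 15:30 (Δt = 6 h).
k = −Δt / ln(Q₂/Q₁) = −6 / ln(29.1/65.1) = 7.45 h.

k ≈ 7.45 h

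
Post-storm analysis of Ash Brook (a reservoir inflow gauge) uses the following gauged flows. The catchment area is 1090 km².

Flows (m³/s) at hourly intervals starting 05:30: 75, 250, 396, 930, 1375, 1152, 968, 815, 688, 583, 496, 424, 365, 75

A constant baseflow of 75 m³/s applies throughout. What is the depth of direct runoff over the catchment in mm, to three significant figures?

d ≈ 24.9 mm

Direct runoff: 0.0, 175.0, 321.0, 855.0, 1300.0, 1077.0, 893.0, 740.0, 613.0, 508.0, 421.0, 349.0, 290.0, 0.0 m³/s; ΣQ_DR = 7542 m³/s.
V = ΣQ_DR · Δt = 7542 × 3600 s = 2.715 × 10^7 m³.
Over A = 1090 km², depth = V / A = 24.9 mm.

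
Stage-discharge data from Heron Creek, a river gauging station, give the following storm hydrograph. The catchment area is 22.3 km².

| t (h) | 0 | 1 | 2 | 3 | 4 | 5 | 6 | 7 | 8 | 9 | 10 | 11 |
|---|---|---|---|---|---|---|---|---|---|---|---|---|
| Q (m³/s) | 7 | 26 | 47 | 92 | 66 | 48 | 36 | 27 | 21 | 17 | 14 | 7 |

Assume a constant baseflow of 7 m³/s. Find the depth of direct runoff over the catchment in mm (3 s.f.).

Direct runoff: 0.0, 19.0, 40.0, 85.0, 59.0, 41.0, 29.0, 20.0, 14.0, 10.0, 7.0, 0.0 m³/s; ΣQ_DR = 324.0 m³/s.
V = ΣQ_DR · Δt = 324.0 × 3600 s = 1.166 × 10^6 m³.
Over A = 22.3 km², depth = V / A = 52.3 mm.

d ≈ 52.3 mm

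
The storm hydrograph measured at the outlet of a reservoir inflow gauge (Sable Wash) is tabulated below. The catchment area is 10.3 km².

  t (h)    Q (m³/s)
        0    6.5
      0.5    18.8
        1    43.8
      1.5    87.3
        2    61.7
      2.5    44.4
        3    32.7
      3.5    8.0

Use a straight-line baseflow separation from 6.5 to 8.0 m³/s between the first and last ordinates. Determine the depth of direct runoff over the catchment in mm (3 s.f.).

Direct runoff: 0.00, 12.09, 36.87, 80.16, 54.34, 36.83, 24.91, 0.00 m³/s; ΣQ_DR = 245.2 m³/s.
V = ΣQ_DR · Δt = 245.2 × 1800 s = 4.414 × 10^5 m³.
Over A = 10.3 km², depth = V / A = 42.9 mm.

d ≈ 42.9 mm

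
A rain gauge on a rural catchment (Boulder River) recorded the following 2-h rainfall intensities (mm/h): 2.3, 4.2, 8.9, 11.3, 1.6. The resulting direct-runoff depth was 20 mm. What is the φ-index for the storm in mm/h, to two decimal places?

φ ≈ 5.10 mm/h

Only the 2 blocks with intensity above φ contribute runoff: 8.9, 11.3 mm/h.
Σ(I−φ)·Δt = d  ⇒  (8.9+11.3 − 2φ)·2 = 20
φ = (20.20 − 20/2) / 2 = 5.10 mm/h.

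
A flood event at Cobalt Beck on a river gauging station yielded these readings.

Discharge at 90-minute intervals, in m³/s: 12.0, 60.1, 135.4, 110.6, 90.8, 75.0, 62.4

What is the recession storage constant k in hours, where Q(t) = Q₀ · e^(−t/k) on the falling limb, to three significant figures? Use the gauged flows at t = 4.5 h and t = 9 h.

On the falling limb, Q drops from 110.6 to 62.4 m³/s between t = 4.5 h and t = 9 h (Δt = 4.5 h).
k = −Δt / ln(Q₂/Q₁) = −4.5 / ln(62.4/110.6) = 7.86 h.

k ≈ 7.86 h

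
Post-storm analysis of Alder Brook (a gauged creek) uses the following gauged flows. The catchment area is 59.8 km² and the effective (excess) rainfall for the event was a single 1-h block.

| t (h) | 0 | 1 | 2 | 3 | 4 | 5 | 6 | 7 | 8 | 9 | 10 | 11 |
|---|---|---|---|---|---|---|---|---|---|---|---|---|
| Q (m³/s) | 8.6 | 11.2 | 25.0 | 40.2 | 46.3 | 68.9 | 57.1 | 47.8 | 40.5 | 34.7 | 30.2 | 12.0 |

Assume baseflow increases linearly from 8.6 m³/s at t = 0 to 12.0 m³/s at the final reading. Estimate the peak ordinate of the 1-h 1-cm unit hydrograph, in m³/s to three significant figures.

U_p ≈ 32.7 m³/s

Direct runoff: 0.00, 2.29, 15.78, 30.67, 36.46, 58.75, 46.65, 37.04, 29.43, 23.32, 18.51, 0.00 m³/s; ΣQ_DR = 298.9 m³/s, peak = 58.75 m³/s.
Runoff depth d = ΣQ_DR·Δt / A = 298.9 × 3600 / (59.8 km²) = 17.99 mm.
The 1-cm UH is the DRH scaled by (10 mm)/d, so U_p = 58.75 × 10/17.99 = 32.7 m³/s.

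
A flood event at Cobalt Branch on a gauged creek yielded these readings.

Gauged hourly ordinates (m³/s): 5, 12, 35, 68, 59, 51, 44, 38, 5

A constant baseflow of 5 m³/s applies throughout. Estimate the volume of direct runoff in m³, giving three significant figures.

Direct-runoff ordinates (Q − Q_b): 0.0, 7.0, 30.0, 63.0, 54.0, 46.0, 39.0, 33.0, 0.0 m³/s.
ΣQ_DR = 272.0 m³/s.
With Δt = 1 h = 3600 s, V = ΣQ_DR · Δt = 272.0 × 3600 = 9.79 × 10^5 m³.

V ≈ 9.79 × 10^5 m³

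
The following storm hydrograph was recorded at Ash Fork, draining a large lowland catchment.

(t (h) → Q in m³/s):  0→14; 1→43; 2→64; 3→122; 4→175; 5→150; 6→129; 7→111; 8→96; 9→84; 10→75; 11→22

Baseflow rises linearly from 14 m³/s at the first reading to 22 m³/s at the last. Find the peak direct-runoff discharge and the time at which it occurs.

Q_p = 158.09 m³/s at t = 4 h

Subtracting baseflow gives direct-runoff ordinates: 0.00, 28.27, 48.55, 105.82, 158.09, 132.36, 110.64, 91.91, 76.18, 63.45, 53.73, 0.00 m³/s.
The maximum is 158.09 m³/s, occurring at the reading for t = 4 h.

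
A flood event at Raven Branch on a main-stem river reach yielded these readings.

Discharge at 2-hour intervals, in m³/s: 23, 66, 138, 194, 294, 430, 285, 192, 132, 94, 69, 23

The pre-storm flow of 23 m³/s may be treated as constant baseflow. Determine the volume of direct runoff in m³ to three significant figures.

Direct-runoff ordinates (Q − Q_b): 0.0, 43.0, 115.0, 171.0, 271.0, 407.0, 262.0, 169.0, 109.0, 71.0, 46.0, 0.0 m³/s.
ΣQ_DR = 1664 m³/s.
With Δt = 2 h = 7200 s, V = ΣQ_DR · Δt = 1664 × 7200 = 1.20 × 10^7 m³.

V ≈ 1.20 × 10^7 m³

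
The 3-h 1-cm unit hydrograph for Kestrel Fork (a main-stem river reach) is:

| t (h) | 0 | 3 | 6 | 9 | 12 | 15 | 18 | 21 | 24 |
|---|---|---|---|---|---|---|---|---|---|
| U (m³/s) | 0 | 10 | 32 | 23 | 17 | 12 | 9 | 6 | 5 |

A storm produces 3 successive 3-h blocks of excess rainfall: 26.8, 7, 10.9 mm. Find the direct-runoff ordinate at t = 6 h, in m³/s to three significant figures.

By discrete convolution, Q_j = Σ (P_i / 10 mm) · U_{j−i}.
At t = 6 h (j=2): Q = (26.8/10)·32 + (7/10)·10 + (10.9/10)·0 = 92.8 m³/s.

Q ≈ 92.8 m³/s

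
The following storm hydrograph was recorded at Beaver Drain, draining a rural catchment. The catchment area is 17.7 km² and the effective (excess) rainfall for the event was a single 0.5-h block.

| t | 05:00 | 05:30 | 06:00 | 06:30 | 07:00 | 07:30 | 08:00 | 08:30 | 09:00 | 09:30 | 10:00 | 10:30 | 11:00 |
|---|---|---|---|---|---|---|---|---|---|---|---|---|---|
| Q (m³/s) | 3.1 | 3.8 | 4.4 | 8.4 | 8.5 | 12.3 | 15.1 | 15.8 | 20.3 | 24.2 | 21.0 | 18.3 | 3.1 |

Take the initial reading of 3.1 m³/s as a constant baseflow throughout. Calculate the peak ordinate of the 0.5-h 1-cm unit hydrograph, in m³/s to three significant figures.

U_p ≈ 17.6 m³/s

Direct runoff: 0.0, 0.7, 1.3, 5.3, 5.4, 9.2, 12.0, 12.7, 17.2, 21.1, 17.9, 15.2, 0.0 m³/s; ΣQ_DR = 118.0 m³/s, peak = 21.1 m³/s.
Runoff depth d = ΣQ_DR·Δt / A = 118.0 × 1800 / (17.7 km²) = 12.00 mm.
The 1-cm UH is the DRH scaled by (10 mm)/d, so U_p = 21.1 × 10/12.00 = 17.6 m³/s.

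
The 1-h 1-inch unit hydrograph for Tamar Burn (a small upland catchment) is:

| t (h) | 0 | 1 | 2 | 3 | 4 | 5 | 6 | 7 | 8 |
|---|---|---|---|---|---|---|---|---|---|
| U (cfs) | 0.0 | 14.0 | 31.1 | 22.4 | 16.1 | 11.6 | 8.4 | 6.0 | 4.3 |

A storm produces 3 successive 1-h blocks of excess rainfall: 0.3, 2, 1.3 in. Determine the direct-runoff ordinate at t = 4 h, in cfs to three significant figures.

By discrete convolution, Q_j = Σ (P_i / 1 in) · U_{j−i}.
At t = 4 h (j=4): Q = (0.3/1)·16.1 + (2/1)·22.4 + (1.3/1)·31.1 = 90.1 cfs.

Q ≈ 90.1 cfs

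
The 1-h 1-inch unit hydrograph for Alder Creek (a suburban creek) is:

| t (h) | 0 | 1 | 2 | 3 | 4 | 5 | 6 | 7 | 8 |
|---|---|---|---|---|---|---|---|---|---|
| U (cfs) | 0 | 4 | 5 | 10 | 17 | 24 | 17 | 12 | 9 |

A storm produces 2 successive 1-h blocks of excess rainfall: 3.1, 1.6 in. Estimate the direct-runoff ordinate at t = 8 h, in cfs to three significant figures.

Q ≈ 47.1 cfs

By discrete convolution, Q_j = Σ (P_i / 1 in) · U_{j−i}.
At t = 8 h (j=8): Q = (3.1/1)·9 + (1.6/1)·12 = 47.1 cfs.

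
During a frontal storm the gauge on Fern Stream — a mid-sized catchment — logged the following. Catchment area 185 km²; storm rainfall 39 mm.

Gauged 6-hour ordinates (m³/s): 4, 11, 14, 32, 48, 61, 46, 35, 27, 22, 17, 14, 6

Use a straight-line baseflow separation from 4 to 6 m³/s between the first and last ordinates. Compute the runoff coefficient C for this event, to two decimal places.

C ≈ 0.81

ΣQ_DR = 272.0 m³/s; V = ΣQ_DR·Δt = 5.875 × 10^6 m³.
Runoff depth d = V / A = 31.76 mm.
C = d / P = 31.76 / 39 = 0.81.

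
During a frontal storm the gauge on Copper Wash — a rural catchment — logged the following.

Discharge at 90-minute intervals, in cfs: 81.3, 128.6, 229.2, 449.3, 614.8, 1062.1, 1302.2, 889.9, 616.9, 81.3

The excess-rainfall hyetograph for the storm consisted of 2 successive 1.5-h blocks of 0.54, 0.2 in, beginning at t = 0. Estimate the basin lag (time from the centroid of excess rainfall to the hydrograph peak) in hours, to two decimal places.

Centroid of excess rainfall: t_c = Σ P_i·t̄_i / ΣP_i = 1.1554 h (block centres at 0.75, 2.25 h).
Hydrograph peak occurs at t = 9 h, so basin lag t_L = 9 − 1.1554 = 7.84 h.

t_L ≈ 7.84 h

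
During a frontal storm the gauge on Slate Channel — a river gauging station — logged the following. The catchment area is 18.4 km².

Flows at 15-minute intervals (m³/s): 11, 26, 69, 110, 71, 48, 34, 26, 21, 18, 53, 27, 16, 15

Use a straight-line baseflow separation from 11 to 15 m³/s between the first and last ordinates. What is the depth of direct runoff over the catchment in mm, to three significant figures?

Direct runoff: 0.00, 14.69, 57.38, 98.08, 58.77, 35.46, 21.15, 12.85, 7.54, 4.23, 38.92, 12.62, 1.31, 0.00 m³/s; ΣQ_DR = 363.0 m³/s.
V = ΣQ_DR · Δt = 363.0 × 900 s = 3.267 × 10^5 m³.
Over A = 18.4 km², depth = V / A = 17.8 mm.

d ≈ 17.8 mm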